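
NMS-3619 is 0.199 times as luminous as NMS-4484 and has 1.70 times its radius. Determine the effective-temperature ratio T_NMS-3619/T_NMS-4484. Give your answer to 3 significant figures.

L ∝ R²T⁴ gives T ∝ (L/R²)^(1/4), so
T_NMS-3619/T_NMS-4484 = (0.199 / 1.70²)^(1/4) = (0.06886)^(1/4) = 0.5123.

0.512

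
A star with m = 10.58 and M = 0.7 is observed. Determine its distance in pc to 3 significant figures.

946 pc

m − M = 5 log₁₀(d/10 pc)
10.58 − (0.7) = 9.88 = 5 log₁₀(d/10)
d = 10 × 10^(9.88/5) = 10 × 10^1.976 = 946.2 pc.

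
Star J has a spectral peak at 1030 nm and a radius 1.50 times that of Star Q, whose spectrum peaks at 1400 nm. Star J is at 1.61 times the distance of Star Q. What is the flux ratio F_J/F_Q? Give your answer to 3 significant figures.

2.96

Wien's law: T_J/T_Q = λ_Q/λ_J = 1400/1030 = 1.359.
L_J/L_Q = (R_J/R_Q)²(T_J/T_Q)⁴ = (1.50)²(1.359)⁴ = 7.680.
F_J/F_Q = (L_J/L_Q)/(d_J/d_Q)² = 7.680/(1.61)² = 2.963.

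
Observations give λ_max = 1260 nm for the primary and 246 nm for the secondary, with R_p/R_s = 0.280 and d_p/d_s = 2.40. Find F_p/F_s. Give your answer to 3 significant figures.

Wien's law: T_p/T_s = λ_s/λ_p = 246/1260 = 0.1952.
L_p/L_s = (R_p/R_s)²(T_p/T_s)⁴ = (0.280)²(0.1952)⁴ = 1.139×10^-4.
F_p/F_s = (L_p/L_s)/(d_p/d_s)² = 1.139×10^-4/(2.40)² = 1.978×10^-5.

1.98×10^-5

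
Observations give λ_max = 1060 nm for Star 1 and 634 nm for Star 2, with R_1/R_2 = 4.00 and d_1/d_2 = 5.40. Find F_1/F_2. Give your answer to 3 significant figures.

Wien's law: T_1/T_2 = λ_2/λ_1 = 634/1060 = 0.5981.
L_1/L_2 = (R_1/R_2)²(T_1/T_2)⁴ = (4.00)²(0.5981)⁴ = 2.048.
F_1/F_2 = (L_1/L_2)/(d_1/d_2)² = 2.048/(5.40)² = 0.07022.

0.0702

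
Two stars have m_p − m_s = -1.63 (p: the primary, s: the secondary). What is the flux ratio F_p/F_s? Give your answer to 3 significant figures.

F_p/F_s = 10^(−(m_p − m_s)/2.5) = 10^(1.63/2.5) = 10^0.652 = 4.487.

4.49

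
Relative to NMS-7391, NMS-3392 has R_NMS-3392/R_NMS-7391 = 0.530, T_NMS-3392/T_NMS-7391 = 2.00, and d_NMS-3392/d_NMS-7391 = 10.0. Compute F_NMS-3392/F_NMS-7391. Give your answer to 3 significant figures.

L_NMS-3392/L_NMS-7391 = (R_NMS-3392/R_NMS-7391)²(T_NMS-3392/T_NMS-7391)⁴ = (0.530)² × (2.00)⁴ = 4.494.
F_NMS-3392/F_NMS-7391 = (L_NMS-3392/L_NMS-7391)/(d_NMS-3392/d_NMS-7391)² = 4.494 / (10.0)² = 0.04494.

0.0449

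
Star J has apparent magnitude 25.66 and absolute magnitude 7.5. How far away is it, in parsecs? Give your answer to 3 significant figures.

4.29×10^4 pc

m − M = 5 log₁₀(d/10 pc)
25.66 − (7.5) = 18.16 = 5 log₁₀(d/10)
d = 10 × 10^(18.16/5) = 10 × 10^3.632 = 4.285×10^4 pc.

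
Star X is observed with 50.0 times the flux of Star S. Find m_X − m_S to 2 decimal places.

-4.25

m_X − m_S = −2.5 log₁₀(F_X/F_S) = −2.5 log₁₀(50.0) = −2.5 × (1.699) = -4.247.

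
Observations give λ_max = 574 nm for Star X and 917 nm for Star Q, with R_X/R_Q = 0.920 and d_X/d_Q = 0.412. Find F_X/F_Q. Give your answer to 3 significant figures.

32.5

Wien's law: T_X/T_Q = λ_Q/λ_X = 917/574 = 1.598.
L_X/L_Q = (R_X/R_Q)²(T_X/T_Q)⁴ = (0.920)²(1.598)⁴ = 5.513.
F_X/F_Q = (L_X/L_Q)/(d_X/d_Q)² = 5.513/(0.412)² = 32.48.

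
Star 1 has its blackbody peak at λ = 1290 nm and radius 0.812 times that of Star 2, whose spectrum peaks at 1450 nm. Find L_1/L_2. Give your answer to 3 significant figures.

1.05

Wien's law gives T ∝ 1/λ_max, so T_1/T_2 = λ_2/λ_1 = 1450/1290 = 1.124.
Then L ∝ R²T⁴ gives L_1/L_2 = (0.812)² × (1.124)⁴ = 0.6593 × 1.596 = 1.053.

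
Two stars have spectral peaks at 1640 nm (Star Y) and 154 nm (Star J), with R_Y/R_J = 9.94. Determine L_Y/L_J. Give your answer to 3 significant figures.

Wien's law gives T ∝ 1/λ_max, so T_Y/T_J = λ_J/λ_Y = 154/1640 = 0.09390.
Then L ∝ R²T⁴ gives L_Y/L_J = (9.94)² × (0.09390)⁴ = 98.80 × 7.775×10^-5 = 0.007682.

0.00768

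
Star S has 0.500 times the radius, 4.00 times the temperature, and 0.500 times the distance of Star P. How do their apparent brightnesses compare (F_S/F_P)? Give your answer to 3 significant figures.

256

L_S/L_P = (R_S/R_P)²(T_S/T_P)⁴ = (0.500)² × (4.00)⁴ = 64.00.
F_S/F_P = (L_S/L_P)/(d_S/d_P)² = 64.00 / (0.500)² = 256.0.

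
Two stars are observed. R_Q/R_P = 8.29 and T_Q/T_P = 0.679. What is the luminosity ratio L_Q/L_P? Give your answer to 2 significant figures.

15

From the Stefan–Boltzmann law, L ∝ R²T⁴, so
L_Q/L_P = (R_Q/R_P)² (T_Q/T_P)⁴ = (8.29)² × (0.679)⁴ = 68.72 × 0.2126 = 14.61.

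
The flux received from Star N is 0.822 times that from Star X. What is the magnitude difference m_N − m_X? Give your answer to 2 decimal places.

0.21

m_N − m_X = −2.5 log₁₀(F_N/F_X) = −2.5 log₁₀(0.822) = −2.5 × (-0.085) = 0.213.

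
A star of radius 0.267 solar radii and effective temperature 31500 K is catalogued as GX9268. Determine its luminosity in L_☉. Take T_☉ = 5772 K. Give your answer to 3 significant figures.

L/L_☉ = (R/R_☉)² (T/T_☉)⁴ = (0.267)² × (31500/5772)⁴
       = 0.07129 × (5.457)⁴ = 0.07129 × 887.0 = 63.24.

63.2 L_☉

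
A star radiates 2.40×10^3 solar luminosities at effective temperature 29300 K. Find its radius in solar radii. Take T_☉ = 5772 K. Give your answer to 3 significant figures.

1.90 solar radii

R/R_☉ = √(L/L_☉) / (T/T_☉)² = √(2.40×10^3) / (5.076)²
       = 48.99 / 25.77 = 1.901.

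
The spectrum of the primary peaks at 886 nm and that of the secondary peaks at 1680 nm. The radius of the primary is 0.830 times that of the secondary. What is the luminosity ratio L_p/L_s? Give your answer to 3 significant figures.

8.91

Wien's law gives T ∝ 1/λ_max, so T_p/T_s = λ_s/λ_p = 1680/886 = 1.896.
Then L ∝ R²T⁴ gives L_p/L_s = (0.830)² × (1.896)⁴ = 0.6889 × 12.93 = 8.906.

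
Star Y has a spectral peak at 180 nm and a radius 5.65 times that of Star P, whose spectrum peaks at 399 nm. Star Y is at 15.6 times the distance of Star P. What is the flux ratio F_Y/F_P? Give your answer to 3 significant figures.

3.17

Wien's law: T_Y/T_P = λ_P/λ_Y = 399/180 = 2.217.
L_Y/L_P = (R_Y/R_P)²(T_Y/T_P)⁴ = (5.65)²(2.217)⁴ = 770.7.
F_Y/F_P = (L_Y/L_P)/(d_Y/d_P)² = 770.7/(15.6)² = 3.167.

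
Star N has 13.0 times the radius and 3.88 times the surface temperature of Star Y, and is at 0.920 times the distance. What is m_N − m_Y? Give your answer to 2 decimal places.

-11.64

L_N/L_Y = (13.0)²(3.88)⁴ = 3.830×10^4.
F_N/F_Y = (L_N/L_Y)/(d_N/d_Y)² = 3.830×10^4/0.8464 = 4.525×10^4.
m_N − m_Y = −2.5 log₁₀(4.525×10^4) = -11.64.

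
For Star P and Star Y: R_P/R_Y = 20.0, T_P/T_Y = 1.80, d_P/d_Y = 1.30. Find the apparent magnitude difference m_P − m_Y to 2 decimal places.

-8.49

L_P/L_Y = (20.0)²(1.80)⁴ = 4199.
F_P/F_Y = (L_P/L_Y)/(d_P/d_Y)² = 4199/1.690 = 2485.
m_P − m_Y = −2.5 log₁₀(2485) = -8.49.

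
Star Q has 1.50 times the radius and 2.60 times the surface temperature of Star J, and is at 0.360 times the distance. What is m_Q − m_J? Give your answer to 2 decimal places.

L_Q/L_J = (1.50)²(2.60)⁴ = 102.8.
F_Q/F_J = (L_Q/L_J)/(d_Q/d_J)² = 102.8/0.1296 = 793.4.
m_Q − m_J = −2.5 log₁₀(793.4) = -7.25.

-7.25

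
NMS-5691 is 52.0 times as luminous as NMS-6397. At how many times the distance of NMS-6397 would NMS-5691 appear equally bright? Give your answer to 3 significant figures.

Equal flux requires L_NMS-5691/d_NMS-5691² = L_NMS-6397/d_NMS-6397², so d_NMS-5691/d_NMS-6397 = √(L_NMS-5691/L_NMS-6397)
= √(52.0) = 7.211.

7.21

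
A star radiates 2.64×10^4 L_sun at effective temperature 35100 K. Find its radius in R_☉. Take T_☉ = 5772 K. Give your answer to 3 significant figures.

4.39 R_☉

R/R_☉ = √(L/L_☉) / (T/T_☉)² = √(2.64×10^4) / (6.081)²
       = 162.5 / 36.98 = 4.394.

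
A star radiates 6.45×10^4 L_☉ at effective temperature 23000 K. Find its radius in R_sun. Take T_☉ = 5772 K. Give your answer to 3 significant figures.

R/R_☉ = √(L/L_☉) / (T/T_☉)² = √(6.45×10^4) / (3.985)²
       = 254.0 / 15.88 = 15.99.

16.0 R_sun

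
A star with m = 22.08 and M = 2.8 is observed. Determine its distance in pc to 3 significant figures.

7.18×10^4 pc

m − M = 5 log₁₀(d/10 pc)
22.08 − (2.8) = 19.28 = 5 log₁₀(d/10)
d = 10 × 10^(19.28/5) = 10 × 10^3.856 = 7.178×10^4 pc.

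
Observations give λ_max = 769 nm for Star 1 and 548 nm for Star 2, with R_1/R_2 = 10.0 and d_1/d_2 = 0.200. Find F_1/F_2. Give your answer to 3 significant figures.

Wien's law: T_1/T_2 = λ_2/λ_1 = 548/769 = 0.7126.
L_1/L_2 = (R_1/R_2)²(T_1/T_2)⁴ = (10.0)²(0.7126)⁴ = 25.79.
F_1/F_2 = (L_1/L_2)/(d_1/d_2)² = 25.79/(0.200)² = 644.7.

645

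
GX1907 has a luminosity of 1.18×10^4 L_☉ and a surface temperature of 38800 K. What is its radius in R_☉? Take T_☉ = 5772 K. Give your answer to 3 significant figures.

R/R_☉ = √(L/L_☉) / (T/T_☉)² = √(1.18×10^4) / (6.722)²
       = 108.6 / 45.19 = 2.404.

2.40 R_☉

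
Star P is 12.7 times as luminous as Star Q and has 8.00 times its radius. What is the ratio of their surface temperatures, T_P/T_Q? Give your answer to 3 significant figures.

0.667

L ∝ R²T⁴ gives T ∝ (L/R²)^(1/4), so
T_P/T_Q = (12.7 / 8.00²)^(1/4) = (0.1984)^(1/4) = 0.6674.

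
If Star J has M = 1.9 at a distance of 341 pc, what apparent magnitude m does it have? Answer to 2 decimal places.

m = M + 5 log₁₀(d/10 pc) = 1.9 + 5 log₁₀(341/10)
  = 1.9 + 5 × 1.533 = 1.9 + 7.66 = 9.56.

9.56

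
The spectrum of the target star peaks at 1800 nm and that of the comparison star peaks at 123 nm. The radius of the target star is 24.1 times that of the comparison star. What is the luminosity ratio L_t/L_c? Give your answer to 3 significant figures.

Wien's law gives T ∝ 1/λ_max, so T_t/T_c = λ_c/λ_t = 123/1800 = 0.06833.
Then L ∝ R²T⁴ gives L_t/L_c = (24.1)² × (0.06833)⁴ = 580.8 × 2.180×10^-5 = 0.01266.

0.0127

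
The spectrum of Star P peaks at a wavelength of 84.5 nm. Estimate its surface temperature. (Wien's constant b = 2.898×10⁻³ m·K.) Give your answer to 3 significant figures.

3.43×10^4 K

T = b/λ_max = 2.898×10⁻³ / (84.5×10⁻⁹) = 3.430×10^4 K.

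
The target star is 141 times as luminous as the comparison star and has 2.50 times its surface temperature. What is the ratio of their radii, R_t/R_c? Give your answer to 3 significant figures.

1.90

L ∝ R²T⁴ gives R ∝ √L / T², so
R_t/R_c = √(141) / (2.50)² = 11.87 / 6.250 = 1.900.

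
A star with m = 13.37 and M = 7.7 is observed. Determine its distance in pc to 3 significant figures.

136 pc

m − M = 5 log₁₀(d/10 pc)
13.37 − (7.7) = 5.67 = 5 log₁₀(d/10)
d = 10 × 10^(5.67/5) = 10 × 10^1.134 = 136.1 pc.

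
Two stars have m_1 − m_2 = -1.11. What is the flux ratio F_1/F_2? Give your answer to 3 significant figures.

F_1/F_2 = 10^(−(m_1 − m_2)/2.5) = 10^(1.11/2.5) = 10^0.444 = 2.780.

2.78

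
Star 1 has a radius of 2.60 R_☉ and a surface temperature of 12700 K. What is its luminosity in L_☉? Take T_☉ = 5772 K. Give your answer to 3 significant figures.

158 L_☉

L/L_☉ = (R/R_☉)² (T/T_☉)⁴ = (2.60)² × (12700/5772)⁴
       = 6.760 × (2.200)⁴ = 6.760 × 23.44 = 158.4.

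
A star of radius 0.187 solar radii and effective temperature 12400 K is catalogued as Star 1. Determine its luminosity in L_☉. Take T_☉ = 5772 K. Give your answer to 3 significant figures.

L/L_☉ = (R/R_☉)² (T/T_☉)⁴ = (0.187)² × (12400/5772)⁴
       = 0.03497 × (2.148)⁴ = 0.03497 × 21.30 = 0.7448.

0.745 L_☉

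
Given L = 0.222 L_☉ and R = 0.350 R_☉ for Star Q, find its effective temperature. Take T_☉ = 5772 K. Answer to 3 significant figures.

6.70×10^3 K

T/T_☉ = (L/L_☉)^(1/4) / (R/R_☉)^(1/2)
T = 5772 × (0.222)^(1/4) / √(0.350) = 5772 × 0.6864 / 0.5916 = 6697 K.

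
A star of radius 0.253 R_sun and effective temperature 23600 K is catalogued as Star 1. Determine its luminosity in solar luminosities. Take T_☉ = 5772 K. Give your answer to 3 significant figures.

L/L_☉ = (R/R_☉)² (T/T_☉)⁴ = (0.253)² × (23600/5772)⁴
       = 0.06401 × (4.089)⁴ = 0.06401 × 279.5 = 17.89.

17.9 solar luminosities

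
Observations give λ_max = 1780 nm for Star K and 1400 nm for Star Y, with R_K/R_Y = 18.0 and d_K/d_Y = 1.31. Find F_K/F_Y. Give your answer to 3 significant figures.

Wien's law: T_K/T_Y = λ_Y/λ_K = 1400/1780 = 0.7865.
L_K/L_Y = (R_K/R_Y)²(T_K/T_Y)⁴ = (18.0)²(0.7865)⁴ = 124.0.
F_K/F_Y = (L_K/L_Y)/(d_K/d_Y)² = 124.0/(1.31)² = 72.25.

72.2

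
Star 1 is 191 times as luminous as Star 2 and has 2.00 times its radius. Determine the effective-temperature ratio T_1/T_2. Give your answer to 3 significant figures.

2.63

L ∝ R²T⁴ gives T ∝ (L/R²)^(1/4), so
T_1/T_2 = (191 / 2.00²)^(1/4) = (47.75)^(1/4) = 2.629.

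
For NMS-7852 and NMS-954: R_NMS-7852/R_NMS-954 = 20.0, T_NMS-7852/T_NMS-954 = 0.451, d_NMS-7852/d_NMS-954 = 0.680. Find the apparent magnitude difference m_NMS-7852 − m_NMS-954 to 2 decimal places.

-3.88

L_NMS-7852/L_NMS-954 = (20.0)²(0.451)⁴ = 16.55.
F_NMS-7852/F_NMS-954 = (L_NMS-7852/L_NMS-954)/(d_NMS-7852/d_NMS-954)² = 16.55/0.4624 = 35.79.
m_NMS-7852 − m_NMS-954 = −2.5 log₁₀(35.79) = -3.88.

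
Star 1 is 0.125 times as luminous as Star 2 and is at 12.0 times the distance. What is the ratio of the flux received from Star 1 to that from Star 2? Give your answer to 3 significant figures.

8.68×10^-4

F = L/(4πd²), so F_1/F_2 = (L_1/L_2) / (d_1/d_2)²
= 0.125 / (12.0)² = 0.125 / 144.0 = 8.681×10^-4.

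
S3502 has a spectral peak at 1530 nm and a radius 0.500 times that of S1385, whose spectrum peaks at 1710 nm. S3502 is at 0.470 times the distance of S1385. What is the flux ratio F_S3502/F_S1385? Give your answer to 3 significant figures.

Wien's law: T_S3502/T_S1385 = λ_S1385/λ_S3502 = 1710/1530 = 1.118.
L_S3502/L_S1385 = (R_S3502/R_S1385)²(T_S3502/T_S1385)⁴ = (0.500)²(1.118)⁴ = 0.3901.
F_S3502/F_S1385 = (L_S3502/L_S1385)/(d_S3502/d_S1385)² = 0.3901/(0.470)² = 1.766.

1.77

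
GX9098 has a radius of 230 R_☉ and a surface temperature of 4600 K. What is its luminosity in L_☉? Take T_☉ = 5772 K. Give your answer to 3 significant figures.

2.13×10^4 L_☉

L/L_☉ = (R/R_☉)² (T/T_☉)⁴ = (230)² × (4600/5772)⁴
       = 5.290×10^4 × (0.7970)⁴ = 5.290×10^4 × 0.4034 = 2.134×10^4.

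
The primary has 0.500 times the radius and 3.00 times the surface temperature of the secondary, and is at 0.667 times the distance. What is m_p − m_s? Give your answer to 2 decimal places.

-4.15

L_p/L_s = (0.500)²(3.00)⁴ = 20.25.
F_p/F_s = (L_p/L_s)/(d_p/d_s)² = 20.25/0.4449 = 45.52.
m_p − m_s = −2.5 log₁₀(45.52) = -4.15.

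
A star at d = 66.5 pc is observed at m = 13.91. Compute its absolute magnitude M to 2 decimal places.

9.80

M = m − 5 log₁₀(d/10 pc) = 13.91 − 5 log₁₀(66.5/10)
  = 13.91 − 5 × 0.823 = 13.91 − 4.11 = 9.80.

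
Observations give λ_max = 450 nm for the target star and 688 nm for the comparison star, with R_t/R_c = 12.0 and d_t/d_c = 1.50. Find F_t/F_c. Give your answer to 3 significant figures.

Wien's law: T_t/T_c = λ_c/λ_t = 688/450 = 1.529.
L_t/L_c = (R_t/R_c)²(T_t/T_c)⁴ = (12.0)²(1.529)⁴ = 786.8.
F_t/F_c = (L_t/L_c)/(d_t/d_c)² = 786.8/(1.50)² = 349.7.

350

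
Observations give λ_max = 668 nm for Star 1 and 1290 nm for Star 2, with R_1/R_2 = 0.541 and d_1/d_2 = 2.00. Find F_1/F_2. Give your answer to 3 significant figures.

1.02

Wien's law: T_1/T_2 = λ_2/λ_1 = 1290/668 = 1.931.
L_1/L_2 = (R_1/R_2)²(T_1/T_2)⁴ = (0.541)²(1.931)⁴ = 4.070.
F_1/F_2 = (L_1/L_2)/(d_1/d_2)² = 4.070/(2.00)² = 1.018.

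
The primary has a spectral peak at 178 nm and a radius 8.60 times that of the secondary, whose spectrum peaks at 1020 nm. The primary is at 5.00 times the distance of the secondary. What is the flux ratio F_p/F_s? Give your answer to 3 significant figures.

Wien's law: T_p/T_s = λ_s/λ_p = 1020/178 = 5.730.
L_p/L_s = (R_p/R_s)²(T_p/T_s)⁴ = (8.60)²(5.730)⁴ = 7.975×10^4.
F_p/F_s = (L_p/L_s)/(d_p/d_s)² = 7.975×10^4/(5.00)² = 3190.

3.19×10^3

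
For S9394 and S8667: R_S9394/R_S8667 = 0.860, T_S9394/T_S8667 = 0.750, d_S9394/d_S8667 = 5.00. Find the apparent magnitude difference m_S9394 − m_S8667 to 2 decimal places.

5.07

L_S9394/L_S8667 = (0.860)²(0.750)⁴ = 0.2340.
F_S9394/F_S8667 = (L_S9394/L_S8667)/(d_S9394/d_S8667)² = 0.2340/25.00 = 0.009361.
m_S9394 − m_S8667 = −2.5 log₁₀(0.009361) = 5.07.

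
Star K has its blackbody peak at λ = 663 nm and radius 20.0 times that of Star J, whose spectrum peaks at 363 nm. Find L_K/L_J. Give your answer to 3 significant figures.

35.9

Wien's law gives T ∝ 1/λ_max, so T_K/T_J = λ_J/λ_K = 363/663 = 0.5475.
Then L ∝ R²T⁴ gives L_K/L_J = (20.0)² × (0.5475)⁴ = 400.0 × 0.08986 = 35.94.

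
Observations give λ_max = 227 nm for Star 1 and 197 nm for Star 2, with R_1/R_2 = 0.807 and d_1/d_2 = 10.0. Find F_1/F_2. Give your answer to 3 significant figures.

Wien's law: T_1/T_2 = λ_2/λ_1 = 197/227 = 0.8678.
L_1/L_2 = (R_1/R_2)²(T_1/T_2)⁴ = (0.807)²(0.8678)⁴ = 0.3694.
F_1/F_2 = (L_1/L_2)/(d_1/d_2)² = 0.3694/(10.0)² = 0.003694.

0.00369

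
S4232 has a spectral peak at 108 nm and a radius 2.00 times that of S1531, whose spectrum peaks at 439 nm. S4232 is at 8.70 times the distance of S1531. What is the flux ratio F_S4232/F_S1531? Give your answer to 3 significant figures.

Wien's law: T_S4232/T_S1531 = λ_S1531/λ_S4232 = 439/108 = 4.065.
L_S4232/L_S1531 = (R_S4232/R_S1531)²(T_S4232/T_S1531)⁴ = (2.00)²(4.065)⁴ = 1092.
F_S4232/F_S1531 = (L_S4232/L_S1531)/(d_S4232/d_S1531)² = 1092/(8.70)² = 14.43.

14.4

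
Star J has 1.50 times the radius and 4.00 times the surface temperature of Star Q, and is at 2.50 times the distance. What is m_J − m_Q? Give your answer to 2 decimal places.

-4.91

L_J/L_Q = (1.50)²(4.00)⁴ = 576.0.
F_J/F_Q = (L_J/L_Q)/(d_J/d_Q)² = 576.0/6.250 = 92.16.
m_J − m_Q = −2.5 log₁₀(92.16) = -4.91.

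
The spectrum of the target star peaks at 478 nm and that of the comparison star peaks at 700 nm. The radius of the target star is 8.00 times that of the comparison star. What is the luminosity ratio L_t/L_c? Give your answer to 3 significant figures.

Wien's law gives T ∝ 1/λ_max, so T_t/T_c = λ_c/λ_t = 700/478 = 1.464.
Then L ∝ R²T⁴ gives L_t/L_c = (8.00)² × (1.464)⁴ = 64.00 × 4.599 = 294.3.

294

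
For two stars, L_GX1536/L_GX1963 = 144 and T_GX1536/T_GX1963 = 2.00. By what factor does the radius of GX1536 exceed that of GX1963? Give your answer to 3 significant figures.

3.00

L ∝ R²T⁴ gives R ∝ √L / T², so
R_GX1536/R_GX1963 = √(144) / (2.00)² = 12.00 / 4.000 = 3.000.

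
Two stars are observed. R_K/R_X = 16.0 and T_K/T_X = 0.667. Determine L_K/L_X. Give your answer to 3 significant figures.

50.7

From the Stefan–Boltzmann law, L ∝ R²T⁴, so
L_K/L_X = (R_K/R_X)² (T_K/T_X)⁴ = (16.0)² × (0.667)⁴ = 256.0 × 0.1979 = 50.67.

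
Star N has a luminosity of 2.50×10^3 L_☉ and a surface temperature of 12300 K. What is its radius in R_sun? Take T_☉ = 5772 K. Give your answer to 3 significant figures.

11.0 R_sun

R/R_☉ = √(L/L_☉) / (T/T_☉)² = √(2.50×10^3) / (2.131)²
       = 50.00 / 4.541 = 11.01.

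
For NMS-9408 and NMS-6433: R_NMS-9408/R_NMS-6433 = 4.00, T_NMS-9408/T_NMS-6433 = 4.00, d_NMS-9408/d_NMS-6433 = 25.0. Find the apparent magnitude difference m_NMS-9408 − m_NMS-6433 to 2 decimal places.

-2.04

L_NMS-9408/L_NMS-6433 = (4.00)²(4.00)⁴ = 4096.
F_NMS-9408/F_NMS-6433 = (L_NMS-9408/L_NMS-6433)/(d_NMS-9408/d_NMS-6433)² = 4096/625.0 = 6.554.
m_NMS-9408 − m_NMS-6433 = −2.5 log₁₀(6.554) = -2.04.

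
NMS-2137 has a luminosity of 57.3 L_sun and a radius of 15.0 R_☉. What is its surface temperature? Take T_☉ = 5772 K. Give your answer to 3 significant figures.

T/T_☉ = (L/L_☉)^(1/4) / (R/R_☉)^(1/2)
T = 5772 × (57.3)^(1/4) / √(15.0) = 5772 × 2.751 / 3.873 = 4100 K.

4.10×10^3 K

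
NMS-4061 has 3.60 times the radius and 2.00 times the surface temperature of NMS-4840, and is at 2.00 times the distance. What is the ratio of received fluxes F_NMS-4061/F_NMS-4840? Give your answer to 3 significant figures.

51.8

L_NMS-4061/L_NMS-4840 = (R_NMS-4061/R_NMS-4840)²(T_NMS-4061/T_NMS-4840)⁴ = (3.60)² × (2.00)⁴ = 207.4.
F_NMS-4061/F_NMS-4840 = (L_NMS-4061/L_NMS-4840)/(d_NMS-4061/d_NMS-4840)² = 207.4 / (2.00)² = 51.84.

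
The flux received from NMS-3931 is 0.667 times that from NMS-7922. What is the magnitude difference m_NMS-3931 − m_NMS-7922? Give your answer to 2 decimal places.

0.44

m_NMS-3931 − m_NMS-7922 = −2.5 log₁₀(F_NMS-3931/F_NMS-7922) = −2.5 log₁₀(0.667) = −2.5 × (-0.176) = 0.440.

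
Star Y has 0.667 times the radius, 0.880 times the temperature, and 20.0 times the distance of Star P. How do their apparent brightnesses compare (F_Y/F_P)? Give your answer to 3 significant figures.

L_Y/L_P = (R_Y/R_P)²(T_Y/T_P)⁴ = (0.667)² × (0.880)⁴ = 0.2668.
F_Y/F_P = (L_Y/L_P)/(d_Y/d_P)² = 0.2668 / (20.0)² = 6.670×10^-4.

6.67×10^-4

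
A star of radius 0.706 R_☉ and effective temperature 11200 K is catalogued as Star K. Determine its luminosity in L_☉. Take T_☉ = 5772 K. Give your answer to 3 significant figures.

L/L_☉ = (R/R_☉)² (T/T_☉)⁴ = (0.706)² × (11200/5772)⁴
       = 0.4984 × (1.940)⁴ = 0.4984 × 14.18 = 7.066.

7.07 L_☉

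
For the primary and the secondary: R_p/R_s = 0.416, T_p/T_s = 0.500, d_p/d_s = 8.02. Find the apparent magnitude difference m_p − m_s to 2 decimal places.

9.44

L_p/L_s = (0.416)²(0.500)⁴ = 0.01082.
F_p/F_s = (L_p/L_s)/(d_p/d_s)² = 0.01082/64.32 = 1.682×10^-4.
m_p − m_s = −2.5 log₁₀(1.682×10^-4) = 9.44.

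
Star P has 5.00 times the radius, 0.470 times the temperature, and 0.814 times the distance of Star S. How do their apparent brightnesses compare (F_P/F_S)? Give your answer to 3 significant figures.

1.84

L_P/L_S = (R_P/R_S)²(T_P/T_S)⁴ = (5.00)² × (0.470)⁴ = 1.220.
F_P/F_S = (L_P/L_S)/(d_P/d_S)² = 1.220 / (0.814)² = 1.841.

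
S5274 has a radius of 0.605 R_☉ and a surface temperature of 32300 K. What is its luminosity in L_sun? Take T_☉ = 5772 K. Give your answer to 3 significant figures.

359 L_sun

L/L_☉ = (R/R_☉)² (T/T_☉)⁴ = (0.605)² × (32300/5772)⁴
       = 0.3660 × (5.596)⁴ = 0.3660 × 980.6 = 358.9.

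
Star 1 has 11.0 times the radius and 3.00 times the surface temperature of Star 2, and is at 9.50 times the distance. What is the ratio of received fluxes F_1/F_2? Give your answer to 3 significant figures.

L_1/L_2 = (R_1/R_2)²(T_1/T_2)⁴ = (11.0)² × (3.00)⁴ = 9801.
F_1/F_2 = (L_1/L_2)/(d_1/d_2)² = 9801 / (9.50)² = 108.6.

109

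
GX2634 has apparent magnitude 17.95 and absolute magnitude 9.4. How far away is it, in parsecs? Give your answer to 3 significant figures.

513 pc

m − M = 5 log₁₀(d/10 pc)
17.95 − (9.4) = 8.55 = 5 log₁₀(d/10)
d = 10 × 10^(8.55/5) = 10 × 10^1.710 = 512.9 pc.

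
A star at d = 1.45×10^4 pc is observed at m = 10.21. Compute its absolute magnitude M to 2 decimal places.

-5.60

M = m − 5 log₁₀(d/10 pc) = 10.21 − 5 log₁₀(1.45×10^4/10)
  = 10.21 − 5 × 3.161 = 10.21 − 15.81 = -5.60.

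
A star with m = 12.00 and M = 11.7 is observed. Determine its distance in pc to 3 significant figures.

11.5 pc

m − M = 5 log₁₀(d/10 pc)
12.00 − (11.7) = 0.30 = 5 log₁₀(d/10)
d = 10 × 10^(0.30/5) = 10 × 10^0.060 = 11.48 pc.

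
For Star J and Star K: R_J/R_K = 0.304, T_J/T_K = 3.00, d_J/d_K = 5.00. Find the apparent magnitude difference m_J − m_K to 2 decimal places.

L_J/L_K = (0.304)²(3.00)⁴ = 7.486.
F_J/F_K = (L_J/L_K)/(d_J/d_K)² = 7.486/25.00 = 0.2994.
m_J − m_K = −2.5 log₁₀(0.2994) = 1.31.

1.31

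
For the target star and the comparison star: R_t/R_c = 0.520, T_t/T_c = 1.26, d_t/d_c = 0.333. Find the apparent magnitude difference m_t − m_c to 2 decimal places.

L_t/L_c = (0.520)²(1.26)⁴ = 0.6815.
F_t/F_c = (L_t/L_c)/(d_t/d_c)² = 0.6815/0.1109 = 6.146.
m_t − m_c = −2.5 log₁₀(6.146) = -1.97.

-1.97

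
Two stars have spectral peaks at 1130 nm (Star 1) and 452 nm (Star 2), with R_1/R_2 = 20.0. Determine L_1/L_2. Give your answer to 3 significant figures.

Wien's law gives T ∝ 1/λ_max, so T_1/T_2 = λ_2/λ_1 = 452/1130 = 0.4000.
Then L ∝ R²T⁴ gives L_1/L_2 = (20.0)² × (0.4000)⁴ = 400.0 × 0.02560 = 10.24.

10.2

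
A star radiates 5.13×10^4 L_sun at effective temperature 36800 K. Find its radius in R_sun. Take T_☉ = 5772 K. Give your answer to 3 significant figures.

R/R_☉ = √(L/L_☉) / (T/T_☉)² = √(5.13×10^4) / (6.376)²
       = 226.5 / 40.65 = 5.572.

5.57 R_sun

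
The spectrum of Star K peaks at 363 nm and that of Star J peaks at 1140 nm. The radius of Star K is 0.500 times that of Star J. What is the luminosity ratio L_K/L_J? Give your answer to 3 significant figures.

Wien's law gives T ∝ 1/λ_max, so T_K/T_J = λ_J/λ_K = 1140/363 = 3.140.
Then L ∝ R²T⁴ gives L_K/L_J = (0.500)² × (3.140)⁴ = 0.2500 × 97.27 = 24.32.

24.3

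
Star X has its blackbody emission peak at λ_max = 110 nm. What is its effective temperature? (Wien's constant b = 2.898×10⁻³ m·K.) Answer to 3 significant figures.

T = b/λ_max = 2.898×10⁻³ / (110×10⁻⁹) = 2.635×10^4 K.

2.63×10^4 K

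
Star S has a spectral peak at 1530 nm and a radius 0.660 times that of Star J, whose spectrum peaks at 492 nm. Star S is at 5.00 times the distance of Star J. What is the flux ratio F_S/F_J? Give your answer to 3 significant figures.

1.86×10^-4

Wien's law: T_S/T_J = λ_J/λ_S = 492/1530 = 0.3216.
L_S/L_J = (R_S/R_J)²(T_S/T_J)⁴ = (0.660)²(0.3216)⁴ = 0.004658.
F_S/F_J = (L_S/L_J)/(d_S/d_J)² = 0.004658/(5.00)² = 1.863×10^-4.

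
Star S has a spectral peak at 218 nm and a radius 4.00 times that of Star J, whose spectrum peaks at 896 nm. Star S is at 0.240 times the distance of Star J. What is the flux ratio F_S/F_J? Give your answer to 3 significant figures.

7.93×10^4

Wien's law: T_S/T_J = λ_J/λ_S = 896/218 = 4.110.
L_S/L_J = (R_S/R_J)²(T_S/T_J)⁴ = (4.00)²(4.110)⁴ = 4566.
F_S/F_J = (L_S/L_J)/(d_S/d_J)² = 4566/(0.240)² = 7.927×10^4.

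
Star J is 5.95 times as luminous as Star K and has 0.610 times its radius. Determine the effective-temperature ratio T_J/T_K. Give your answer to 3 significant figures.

L ∝ R²T⁴ gives T ∝ (L/R²)^(1/4), so
T_J/T_K = (5.95 / 0.610²)^(1/4) = (15.99)^(1/4) = 2.000.

2.00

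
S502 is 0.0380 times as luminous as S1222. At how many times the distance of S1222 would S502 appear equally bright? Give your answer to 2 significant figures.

0.19

Equal flux requires L_S502/d_S502² = L_S1222/d_S1222², so d_S502/d_S1222 = √(L_S502/L_S1222)
= √(0.0380) = 0.1949.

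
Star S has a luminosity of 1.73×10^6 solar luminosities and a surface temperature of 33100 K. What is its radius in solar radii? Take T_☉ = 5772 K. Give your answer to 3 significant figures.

40.0 solar radii

R/R_☉ = √(L/L_☉) / (T/T_☉)² = √(1.73×10^6) / (5.735)²
       = 1315 / 32.89 = 40.00.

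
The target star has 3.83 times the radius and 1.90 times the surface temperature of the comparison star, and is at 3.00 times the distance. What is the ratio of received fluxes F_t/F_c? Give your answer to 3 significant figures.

21.2

L_t/L_c = (R_t/R_c)²(T_t/T_c)⁴ = (3.83)² × (1.90)⁴ = 191.2.
F_t/F_c = (L_t/L_c)/(d_t/d_c)² = 191.2 / (3.00)² = 21.24.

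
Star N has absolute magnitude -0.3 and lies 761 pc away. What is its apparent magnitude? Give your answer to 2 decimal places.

m = M + 5 log₁₀(d/10 pc) = -0.3 + 5 log₁₀(761/10)
  = -0.3 + 5 × 1.881 = -0.3 + 9.41 = 9.11.

9.11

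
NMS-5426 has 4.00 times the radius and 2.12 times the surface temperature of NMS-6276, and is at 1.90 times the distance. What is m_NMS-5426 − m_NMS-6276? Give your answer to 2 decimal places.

-4.88

L_NMS-5426/L_NMS-6276 = (4.00)²(2.12)⁴ = 323.2.
F_NMS-5426/F_NMS-6276 = (L_NMS-5426/L_NMS-6276)/(d_NMS-5426/d_NMS-6276)² = 323.2/3.610 = 89.53.
m_NMS-5426 − m_NMS-6276 = −2.5 log₁₀(89.53) = -4.88.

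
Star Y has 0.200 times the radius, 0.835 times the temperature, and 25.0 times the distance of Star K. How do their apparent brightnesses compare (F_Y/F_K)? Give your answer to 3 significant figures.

3.11×10^-5

L_Y/L_K = (R_Y/R_K)²(T_Y/T_K)⁴ = (0.200)² × (0.835)⁴ = 0.01944.
F_Y/F_K = (L_Y/L_K)/(d_Y/d_K)² = 0.01944 / (25.0)² = 3.111×10^-5.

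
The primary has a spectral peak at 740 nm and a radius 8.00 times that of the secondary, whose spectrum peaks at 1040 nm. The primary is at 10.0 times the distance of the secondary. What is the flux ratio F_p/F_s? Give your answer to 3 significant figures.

Wien's law: T_p/T_s = λ_s/λ_p = 1040/740 = 1.405.
L_p/L_s = (R_p/R_s)²(T_p/T_s)⁴ = (8.00)²(1.405)⁴ = 249.7.
F_p/F_s = (L_p/L_s)/(d_p/d_s)² = 249.7/(10.0)² = 2.497.

2.50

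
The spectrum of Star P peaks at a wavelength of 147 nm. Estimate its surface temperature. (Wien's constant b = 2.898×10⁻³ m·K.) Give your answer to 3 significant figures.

1.97×10^4 K

T = b/λ_max = 2.898×10⁻³ / (147×10⁻⁹) = 1.971×10^4 K.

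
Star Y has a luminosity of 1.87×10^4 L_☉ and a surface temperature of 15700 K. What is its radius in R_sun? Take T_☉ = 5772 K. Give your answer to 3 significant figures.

18.5 R_sun

R/R_☉ = √(L/L_☉) / (T/T_☉)² = √(1.87×10^4) / (2.720)²
       = 136.7 / 7.399 = 18.48.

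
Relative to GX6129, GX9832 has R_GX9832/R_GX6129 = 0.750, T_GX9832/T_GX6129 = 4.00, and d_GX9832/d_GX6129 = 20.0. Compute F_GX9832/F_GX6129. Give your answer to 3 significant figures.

L_GX9832/L_GX6129 = (R_GX9832/R_GX6129)²(T_GX9832/T_GX6129)⁴ = (0.750)² × (4.00)⁴ = 144.0.
F_GX9832/F_GX6129 = (L_GX9832/L_GX6129)/(d_GX9832/d_GX6129)² = 144.0 / (20.0)² = 0.3600.

0.360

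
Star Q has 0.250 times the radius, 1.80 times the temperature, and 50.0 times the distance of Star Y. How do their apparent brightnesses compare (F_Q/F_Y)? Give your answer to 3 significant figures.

L_Q/L_Y = (R_Q/R_Y)²(T_Q/T_Y)⁴ = (0.250)² × (1.80)⁴ = 0.6561.
F_Q/F_Y = (L_Q/L_Y)/(d_Q/d_Y)² = 0.6561 / (50.0)² = 2.624×10^-4.

2.62×10^-4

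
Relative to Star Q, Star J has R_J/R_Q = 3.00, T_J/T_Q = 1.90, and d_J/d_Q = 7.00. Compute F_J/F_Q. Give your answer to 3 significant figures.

2.39

L_J/L_Q = (R_J/R_Q)²(T_J/T_Q)⁴ = (3.00)² × (1.90)⁴ = 117.3.
F_J/F_Q = (L_J/L_Q)/(d_J/d_Q)² = 117.3 / (7.00)² = 2.394.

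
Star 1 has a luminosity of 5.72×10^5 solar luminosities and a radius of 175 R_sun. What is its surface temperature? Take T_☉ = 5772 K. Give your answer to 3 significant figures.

1.20×10^4 K

T/T_☉ = (L/L_☉)^(1/4) / (R/R_☉)^(1/2)
T = 5772 × (5.72×10^5)^(1/4) / √(175) = 5772 × 27.50 / 13.23 = 1.200×10^4 K.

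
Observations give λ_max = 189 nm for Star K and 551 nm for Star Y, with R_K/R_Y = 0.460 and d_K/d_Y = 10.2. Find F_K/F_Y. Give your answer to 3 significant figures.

Wien's law: T_K/T_Y = λ_Y/λ_K = 551/189 = 2.915.
L_K/L_Y = (R_K/R_Y)²(T_K/T_Y)⁴ = (0.460)²(2.915)⁴ = 15.29.
F_K/F_Y = (L_K/L_Y)/(d_K/d_Y)² = 15.29/(10.2)² = 0.1469.

0.147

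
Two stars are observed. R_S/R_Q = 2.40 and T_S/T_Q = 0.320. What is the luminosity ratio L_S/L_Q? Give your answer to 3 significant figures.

From the Stefan–Boltzmann law, L ∝ R²T⁴, so
L_S/L_Q = (R_S/R_Q)² (T_S/T_Q)⁴ = (2.40)² × (0.320)⁴ = 5.760 × 0.01049 = 0.06040.

0.0604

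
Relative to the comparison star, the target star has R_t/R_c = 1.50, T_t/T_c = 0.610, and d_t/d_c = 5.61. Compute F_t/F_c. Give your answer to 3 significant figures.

L_t/L_c = (R_t/R_c)²(T_t/T_c)⁴ = (1.50)² × (0.610)⁴ = 0.3115.
F_t/F_c = (L_t/L_c)/(d_t/d_c)² = 0.3115 / (5.61)² = 0.009899.

0.00990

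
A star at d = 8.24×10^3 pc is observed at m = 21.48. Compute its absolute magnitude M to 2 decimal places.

M = m − 5 log₁₀(d/10 pc) = 21.48 − 5 log₁₀(8.24×10^3/10)
  = 21.48 − 5 × 2.916 = 21.48 − 14.58 = 6.90.

6.90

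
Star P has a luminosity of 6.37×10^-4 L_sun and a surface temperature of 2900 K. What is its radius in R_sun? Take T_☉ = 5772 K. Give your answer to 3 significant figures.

R/R_☉ = √(L/L_☉) / (T/T_☉)² = √(6.37×10^-4) / (0.5024)²
       = 0.02524 / 0.2524 = 0.09998.

0.100 R_sun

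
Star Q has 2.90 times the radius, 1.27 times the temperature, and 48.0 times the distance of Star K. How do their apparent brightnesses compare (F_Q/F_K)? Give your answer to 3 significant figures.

0.00950

L_Q/L_K = (R_Q/R_K)²(T_Q/T_K)⁴ = (2.90)² × (1.27)⁴ = 21.88.
F_Q/F_K = (L_Q/L_K)/(d_Q/d_K)² = 21.88 / (48.0)² = 0.009496.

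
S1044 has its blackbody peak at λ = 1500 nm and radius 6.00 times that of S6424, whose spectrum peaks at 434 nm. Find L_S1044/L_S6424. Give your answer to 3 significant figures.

Wien's law gives T ∝ 1/λ_max, so T_S1044/T_S6424 = λ_S6424/λ_S1044 = 434/1500 = 0.2893.
Then L ∝ R²T⁴ gives L_S1044/L_S6424 = (6.00)² × (0.2893)⁴ = 36.00 × 0.007008 = 0.2523.

0.252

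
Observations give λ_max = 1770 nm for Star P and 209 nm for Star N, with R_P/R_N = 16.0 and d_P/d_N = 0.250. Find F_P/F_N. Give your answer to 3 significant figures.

Wien's law: T_P/T_N = λ_N/λ_P = 209/1770 = 0.1181.
L_P/L_N = (R_P/R_N)²(T_P/T_N)⁴ = (16.0)²(0.1181)⁴ = 0.04977.
F_P/F_N = (L_P/L_N)/(d_P/d_N)² = 0.04977/(0.250)² = 0.7963.

0.796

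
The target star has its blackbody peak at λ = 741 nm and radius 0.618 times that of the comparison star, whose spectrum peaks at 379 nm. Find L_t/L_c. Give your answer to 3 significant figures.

Wien's law gives T ∝ 1/λ_max, so T_t/T_c = λ_c/λ_t = 379/741 = 0.5115.
Then L ∝ R²T⁴ gives L_t/L_c = (0.618)² × (0.5115)⁴ = 0.3819 × 0.06844 = 0.02614.

0.0261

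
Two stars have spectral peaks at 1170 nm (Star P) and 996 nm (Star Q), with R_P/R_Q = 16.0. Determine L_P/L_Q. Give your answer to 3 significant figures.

Wien's law gives T ∝ 1/λ_max, so T_P/T_Q = λ_Q/λ_P = 996/1170 = 0.8513.
Then L ∝ R²T⁴ gives L_P/L_Q = (16.0)² × (0.8513)⁴ = 256.0 × 0.5252 = 134.4.

134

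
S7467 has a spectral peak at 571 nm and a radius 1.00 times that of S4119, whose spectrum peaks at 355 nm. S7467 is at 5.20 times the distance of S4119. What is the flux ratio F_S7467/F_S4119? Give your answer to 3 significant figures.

0.00553

Wien's law: T_S7467/T_S4119 = λ_S4119/λ_S7467 = 355/571 = 0.6217.
L_S7467/L_S4119 = (R_S7467/R_S4119)²(T_S7467/T_S4119)⁴ = (1.00)²(0.6217)⁴ = 0.1494.
F_S7467/F_S4119 = (L_S7467/L_S4119)/(d_S7467/d_S4119)² = 0.1494/(5.20)² = 0.005525.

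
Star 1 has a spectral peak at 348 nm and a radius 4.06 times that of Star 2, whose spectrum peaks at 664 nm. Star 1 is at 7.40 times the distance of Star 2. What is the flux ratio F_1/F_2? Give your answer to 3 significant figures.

3.99

Wien's law: T_1/T_2 = λ_2/λ_1 = 664/348 = 1.908.
L_1/L_2 = (R_1/R_2)²(T_1/T_2)⁴ = (4.06)²(1.908)⁴ = 218.5.
F_1/F_2 = (L_1/L_2)/(d_1/d_2)² = 218.5/(7.40)² = 3.990.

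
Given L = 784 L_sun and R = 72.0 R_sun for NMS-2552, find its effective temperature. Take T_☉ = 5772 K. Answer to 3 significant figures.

3.60×10^3 K

T/T_☉ = (L/L_☉)^(1/4) / (R/R_☉)^(1/2)
T = 5772 × (784)^(1/4) / √(72.0) = 5772 × 5.292 / 8.485 = 3599 K.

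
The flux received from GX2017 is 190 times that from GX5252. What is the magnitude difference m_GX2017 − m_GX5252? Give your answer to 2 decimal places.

-5.70

m_GX2017 − m_GX5252 = −2.5 log₁₀(F_GX2017/F_GX5252) = −2.5 log₁₀(190) = −2.5 × (2.279) = -5.697.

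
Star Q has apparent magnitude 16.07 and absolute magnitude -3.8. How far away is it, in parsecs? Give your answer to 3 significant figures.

m − M = 5 log₁₀(d/10 pc)
16.07 − (-3.8) = 19.87 = 5 log₁₀(d/10)
d = 10 × 10^(19.87/5) = 10 × 10^3.974 = 9.419×10^4 pc.

9.42×10^4 pc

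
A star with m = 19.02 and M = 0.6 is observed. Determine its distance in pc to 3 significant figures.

m − M = 5 log₁₀(d/10 pc)
19.02 − (0.6) = 18.42 = 5 log₁₀(d/10)
d = 10 × 10^(18.42/5) = 10 × 10^3.684 = 4.831×10^4 pc.

4.83×10^4 pc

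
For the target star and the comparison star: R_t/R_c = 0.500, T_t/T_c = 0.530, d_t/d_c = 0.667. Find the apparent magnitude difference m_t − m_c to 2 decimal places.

3.38

L_t/L_c = (0.500)²(0.530)⁴ = 0.01973.
F_t/F_c = (L_t/L_c)/(d_t/d_c)² = 0.01973/0.4449 = 0.04434.
m_t − m_c = −2.5 log₁₀(0.04434) = 3.38.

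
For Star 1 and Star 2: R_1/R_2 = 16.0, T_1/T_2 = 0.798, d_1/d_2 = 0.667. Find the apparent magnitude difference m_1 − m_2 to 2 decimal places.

L_1/L_2 = (16.0)²(0.798)⁴ = 103.8.
F_1/F_2 = (L_1/L_2)/(d_1/d_2)² = 103.8/0.4449 = 233.3.
m_1 − m_2 = −2.5 log₁₀(233.3) = -5.92.

-5.92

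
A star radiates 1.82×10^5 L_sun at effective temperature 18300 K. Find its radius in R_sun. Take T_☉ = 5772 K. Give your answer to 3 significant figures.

R/R_☉ = √(L/L_☉) / (T/T_☉)² = √(1.82×10^5) / (3.170)²
       = 426.6 / 10.05 = 42.44.

42.4 R_sun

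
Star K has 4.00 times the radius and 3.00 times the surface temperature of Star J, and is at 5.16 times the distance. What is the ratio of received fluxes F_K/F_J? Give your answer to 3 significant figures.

L_K/L_J = (R_K/R_J)²(T_K/T_J)⁴ = (4.00)² × (3.00)⁴ = 1296.
F_K/F_J = (L_K/L_J)/(d_K/d_J)² = 1296 / (5.16)² = 48.67.

48.7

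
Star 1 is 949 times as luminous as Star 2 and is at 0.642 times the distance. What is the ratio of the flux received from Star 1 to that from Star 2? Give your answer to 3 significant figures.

F = L/(4πd²), so F_1/F_2 = (L_1/L_2) / (d_1/d_2)²
= 949 / (0.642)² = 949 / 0.4122 = 2302.

2.30×10^3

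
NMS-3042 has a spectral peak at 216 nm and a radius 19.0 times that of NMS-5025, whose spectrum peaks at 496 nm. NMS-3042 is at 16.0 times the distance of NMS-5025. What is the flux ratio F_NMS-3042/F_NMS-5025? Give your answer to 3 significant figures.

Wien's law: T_NMS-3042/T_NMS-5025 = λ_NMS-5025/λ_NMS-3042 = 496/216 = 2.296.
L_NMS-3042/L_NMS-5025 = (R_NMS-3042/R_NMS-5025)²(T_NMS-3042/T_NMS-5025)⁴ = (19.0)²(2.296)⁴ = 1.004×10^4.
F_NMS-3042/F_NMS-5025 = (L_NMS-3042/L_NMS-5025)/(d_NMS-3042/d_NMS-5025)² = 1.004×10^4/(16.0)² = 39.21.

39.2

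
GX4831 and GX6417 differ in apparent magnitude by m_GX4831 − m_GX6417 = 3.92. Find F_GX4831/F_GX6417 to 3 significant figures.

0.0270

F_GX4831/F_GX6417 = 10^(−(m_GX4831 − m_GX6417)/2.5) = 10^(-3.92/2.5) = 10^-1.568 = 0.02704.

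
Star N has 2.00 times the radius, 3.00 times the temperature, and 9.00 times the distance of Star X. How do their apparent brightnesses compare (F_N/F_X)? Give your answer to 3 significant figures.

4.00

L_N/L_X = (R_N/R_X)²(T_N/T_X)⁴ = (2.00)² × (3.00)⁴ = 324.0.
F_N/F_X = (L_N/L_X)/(d_N/d_X)² = 324.0 / (9.00)² = 4.000.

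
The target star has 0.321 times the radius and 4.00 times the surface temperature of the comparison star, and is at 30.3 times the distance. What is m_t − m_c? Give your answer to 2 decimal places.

3.85

L_t/L_c = (0.321)²(4.00)⁴ = 26.38.
F_t/F_c = (L_t/L_c)/(d_t/d_c)² = 26.38/918.1 = 0.02873.
m_t − m_c = −2.5 log₁₀(0.02873) = 3.85.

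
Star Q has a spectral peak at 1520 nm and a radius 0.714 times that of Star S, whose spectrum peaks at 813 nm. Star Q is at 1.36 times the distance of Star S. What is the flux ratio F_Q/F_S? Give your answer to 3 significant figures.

Wien's law: T_Q/T_S = λ_S/λ_Q = 813/1520 = 0.5349.
L_Q/L_S = (R_Q/R_S)²(T_Q/T_S)⁴ = (0.714)²(0.5349)⁴ = 0.04172.
F_Q/F_S = (L_Q/L_S)/(d_Q/d_S)² = 0.04172/(1.36)² = 0.02256.

0.0226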